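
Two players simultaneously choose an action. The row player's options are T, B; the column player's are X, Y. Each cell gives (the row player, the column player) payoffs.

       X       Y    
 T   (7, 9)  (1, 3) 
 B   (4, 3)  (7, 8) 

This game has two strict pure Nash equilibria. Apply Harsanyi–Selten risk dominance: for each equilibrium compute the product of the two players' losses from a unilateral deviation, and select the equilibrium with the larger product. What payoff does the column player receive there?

8

At (T, X): the row player loses 7 − 4 = 3 by deviating; the column player loses 9 − 3 = 6. Product = 3·6 = 18.
At (B, Y): the row player loses 7 − 1 = 6 by deviating; the column player loses 8 − 3 = 5. Product = 6·5 = 30.
30 > 18, so (B, Y) is risk-dominant. The column player's payoff there is 8.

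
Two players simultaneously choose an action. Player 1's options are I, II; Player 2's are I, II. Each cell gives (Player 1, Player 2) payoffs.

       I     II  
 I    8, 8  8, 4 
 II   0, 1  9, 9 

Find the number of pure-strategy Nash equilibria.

Both I: Player 1 gets 8 (best alternative 0); Player 2 gets 8 (best alternative 4). Neither deviates — NE.
Both II: Player 1 gets 9 (best alternative 8); Player 2 gets 9 (best alternative 1). Neither deviates — NE.
(I, II) is not a NE: Player 1 would switch to II (9 > 8).
No other cell survives both best-response checks, so there are 2 pure NE.

2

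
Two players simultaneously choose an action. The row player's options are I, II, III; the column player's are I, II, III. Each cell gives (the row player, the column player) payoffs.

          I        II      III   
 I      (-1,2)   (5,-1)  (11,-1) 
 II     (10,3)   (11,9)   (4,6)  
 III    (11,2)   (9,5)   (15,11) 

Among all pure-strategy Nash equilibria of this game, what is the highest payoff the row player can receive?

15

Both II is a pure NE (the row player: 11 ≥ 9; the column player: 9 ≥ 6). The row player gets 11.
Both III is a pure NE (the row player: 15 ≥ 11; the column player: 11 ≥ 5). The row player gets 15.
Every other cell has a profitable deviation for at least one player. Highest of {11, 15} is 15.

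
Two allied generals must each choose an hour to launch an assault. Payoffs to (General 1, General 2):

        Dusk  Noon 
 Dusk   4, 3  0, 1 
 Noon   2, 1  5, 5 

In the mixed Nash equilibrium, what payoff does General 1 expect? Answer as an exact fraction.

20/7

General 2 mixes with probability q on Dusk, chosen so General 1 is indifferent: 4q + 0(1−q) = 2q + 5(1−q) gives q = 5/7.
General 1's expected payoff (from either row, since indifferent) is 4·5/7 + 0·2/7 = 20/7.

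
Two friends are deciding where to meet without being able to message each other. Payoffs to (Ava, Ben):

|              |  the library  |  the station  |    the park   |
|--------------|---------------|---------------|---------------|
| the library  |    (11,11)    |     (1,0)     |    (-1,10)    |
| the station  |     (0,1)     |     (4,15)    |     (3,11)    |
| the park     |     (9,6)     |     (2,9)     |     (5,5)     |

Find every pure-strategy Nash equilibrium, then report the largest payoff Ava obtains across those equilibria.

Both the library is a pure NE (Ava: 11 ≥ 9; Ben: 11 ≥ 10). Ava gets 11.
Both the station is a pure NE (Ava: 4 ≥ 2; Ben: 15 ≥ 11). Ava gets 4.
Every other cell has a profitable deviation for at least one player. Highest of {11, 4} is 11.

11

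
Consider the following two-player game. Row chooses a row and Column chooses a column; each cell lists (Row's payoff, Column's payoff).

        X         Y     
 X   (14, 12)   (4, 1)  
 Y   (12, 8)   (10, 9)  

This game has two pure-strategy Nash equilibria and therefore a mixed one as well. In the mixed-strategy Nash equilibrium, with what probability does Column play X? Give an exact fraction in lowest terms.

3/4

Column's mix q on X must make Row indifferent between X and Y.
Row's payoff from X: 14q + 4(1−q). From Y: 12q + 10(1−q).
Set equal: 2q = 6(1−q) → q = 6/8 = 3/4.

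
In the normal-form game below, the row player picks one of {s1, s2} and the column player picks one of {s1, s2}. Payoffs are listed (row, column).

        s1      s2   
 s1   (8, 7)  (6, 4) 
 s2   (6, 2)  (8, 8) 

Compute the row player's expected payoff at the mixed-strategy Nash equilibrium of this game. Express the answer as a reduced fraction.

7

The column player mixes with probability q on s1, chosen so the row player is indifferent: 8q + 6(1−q) = 6q + 8(1−q) gives q = 1/2.
The row player's expected payoff (from either row, since indifferent) is 8·1/2 + 6·1/2 = 7.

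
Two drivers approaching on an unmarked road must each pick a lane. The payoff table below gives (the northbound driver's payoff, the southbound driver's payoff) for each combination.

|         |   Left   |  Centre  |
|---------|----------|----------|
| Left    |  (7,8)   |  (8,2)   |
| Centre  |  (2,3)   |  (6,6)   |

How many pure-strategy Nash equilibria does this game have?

Both Left: the northbound driver gets 7 (best alternative 2); the southbound driver gets 8 (best alternative 2). Neither deviates — NE.
Both Centre is not a NE: the northbound driver would switch to Left (8 > 6).
No other cell survives both best-response checks, so there is 1 pure NE.

1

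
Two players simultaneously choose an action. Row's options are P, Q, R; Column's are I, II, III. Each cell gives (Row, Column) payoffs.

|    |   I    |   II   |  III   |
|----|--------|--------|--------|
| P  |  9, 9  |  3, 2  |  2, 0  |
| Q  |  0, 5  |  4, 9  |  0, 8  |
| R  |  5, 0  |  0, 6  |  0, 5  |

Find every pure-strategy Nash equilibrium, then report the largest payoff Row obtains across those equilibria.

(P, I) is a pure NE (Row: 9 ≥ 5; Column: 9 ≥ 2). Row gets 9.
(Q, II) is a pure NE (Row: 4 ≥ 3; Column: 9 ≥ 8). Row gets 4.
Every other cell has a profitable deviation for at least one player. Highest of {9, 4} is 9.

9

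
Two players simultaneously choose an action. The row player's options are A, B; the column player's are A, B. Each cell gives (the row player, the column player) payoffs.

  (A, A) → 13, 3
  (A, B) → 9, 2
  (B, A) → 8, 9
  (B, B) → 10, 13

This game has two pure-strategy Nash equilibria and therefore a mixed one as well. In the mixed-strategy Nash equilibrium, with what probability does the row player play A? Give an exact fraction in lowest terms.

4/5

The row player's mix p on A must make the column player indifferent between A and B.
The column player's payoff from A: 3p + 9(1−p). From B: 2p + 13(1−p).
Set equal: 1p = 4(1−p) → p = 4/5.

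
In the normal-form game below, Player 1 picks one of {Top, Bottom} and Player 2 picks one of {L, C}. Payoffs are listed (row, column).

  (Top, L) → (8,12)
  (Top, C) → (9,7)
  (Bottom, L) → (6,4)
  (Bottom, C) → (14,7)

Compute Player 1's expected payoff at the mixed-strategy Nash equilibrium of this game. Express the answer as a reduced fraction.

58/7

Player 2 mixes with probability q on L, chosen so Player 1 is indifferent: 8q + 9(1−q) = 6q + 14(1−q) gives q = 5/7.
Player 1's expected payoff (from either row, since indifferent) is 8·5/7 + 9·2/7 = 58/7.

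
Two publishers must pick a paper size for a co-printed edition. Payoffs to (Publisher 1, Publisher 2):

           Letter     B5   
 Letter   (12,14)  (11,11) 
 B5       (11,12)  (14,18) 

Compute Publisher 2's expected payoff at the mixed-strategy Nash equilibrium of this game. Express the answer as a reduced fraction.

40/3

Publisher 1 mixes with probability p on Letter, chosen so Publisher 2 is indifferent: 14p + 12(1−p) = 11p + 18(1−p) gives p = 2/3.
Publisher 2's expected payoff is 14·2/3 + 12·1/3 = 40/3.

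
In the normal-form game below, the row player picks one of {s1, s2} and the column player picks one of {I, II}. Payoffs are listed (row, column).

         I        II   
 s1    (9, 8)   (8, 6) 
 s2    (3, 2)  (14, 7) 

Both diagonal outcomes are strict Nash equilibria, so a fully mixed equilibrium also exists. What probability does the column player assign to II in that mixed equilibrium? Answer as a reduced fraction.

The column player's mix q on I must make the row player indifferent between s1 and s2.
The row player's payoff from s1: 9q + 8(1−q). From s2: 3q + 14(1−q).
Set equal: 6q = 6(1−q) → q = 6/12 = 1/2.
Probability on II is 1 − 1/2 = 1/2.

1/2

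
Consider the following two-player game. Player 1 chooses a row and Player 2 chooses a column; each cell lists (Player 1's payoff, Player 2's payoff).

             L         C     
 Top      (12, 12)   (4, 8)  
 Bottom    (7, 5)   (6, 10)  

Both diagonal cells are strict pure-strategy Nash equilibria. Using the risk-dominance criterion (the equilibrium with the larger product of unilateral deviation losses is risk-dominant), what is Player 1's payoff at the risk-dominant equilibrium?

At (Top, L): Player 1 loses 12 − 7 = 5 by deviating; Player 2 loses 12 − 8 = 4. Product = 5·4 = 20.
At (Bottom, C): Player 1 loses 6 − 4 = 2 by deviating; Player 2 loses 10 − 5 = 5. Product = 2·5 = 10.
20 > 10, so (Top, L) is risk-dominant. Player 1's payoff there is 12.

12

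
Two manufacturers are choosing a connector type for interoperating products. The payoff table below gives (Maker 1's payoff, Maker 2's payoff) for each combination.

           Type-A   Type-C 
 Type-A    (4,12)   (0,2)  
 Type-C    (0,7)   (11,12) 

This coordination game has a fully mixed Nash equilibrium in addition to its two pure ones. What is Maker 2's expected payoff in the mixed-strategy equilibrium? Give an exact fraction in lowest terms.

26/3

Maker 1 mixes with probability p on Type-A, chosen so Maker 2 is indifferent: 12p + 7(1−p) = 2p + 12(1−p) gives p = 1/3.
Maker 2's expected payoff is 12·1/3 + 7·2/3 = 26/3.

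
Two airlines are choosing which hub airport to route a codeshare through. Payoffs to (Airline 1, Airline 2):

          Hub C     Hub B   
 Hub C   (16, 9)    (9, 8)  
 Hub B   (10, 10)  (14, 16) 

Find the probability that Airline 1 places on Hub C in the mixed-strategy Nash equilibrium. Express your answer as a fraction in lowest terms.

Airline 1's mix p on Hub C must make Airline 2 indifferent between Hub C and Hub B.
Airline 2's payoff from Hub C: 9p + 10(1−p). From Hub B: 8p + 16(1−p).
Set equal: 1p = 6(1−p) → p = 6/7.

6/7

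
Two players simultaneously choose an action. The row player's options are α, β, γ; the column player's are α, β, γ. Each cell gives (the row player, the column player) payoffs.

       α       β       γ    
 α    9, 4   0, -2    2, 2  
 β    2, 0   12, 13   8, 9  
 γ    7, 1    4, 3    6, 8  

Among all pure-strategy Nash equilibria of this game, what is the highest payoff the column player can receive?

Both α is a pure NE (the row player: 9 ≥ 7; the column player: 4 ≥ 2). The column player gets 4.
Both β is a pure NE (the row player: 12 ≥ 4; the column player: 13 ≥ 9). The column player gets 13.
Every other cell has a profitable deviation for at least one player. Highest of {4, 13} is 13.

13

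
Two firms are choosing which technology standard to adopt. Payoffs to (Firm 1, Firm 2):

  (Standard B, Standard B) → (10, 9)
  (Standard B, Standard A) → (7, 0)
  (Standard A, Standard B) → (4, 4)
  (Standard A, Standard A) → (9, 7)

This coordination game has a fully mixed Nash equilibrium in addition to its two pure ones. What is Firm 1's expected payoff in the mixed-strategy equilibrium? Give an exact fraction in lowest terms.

31/4

Firm 2 mixes with probability q on Standard B, chosen so Firm 1 is indifferent: 10q + 7(1−q) = 4q + 9(1−q) gives q = 1/4.
Firm 1's expected payoff (from either row, since indifferent) is 10·1/4 + 7·3/4 = 31/4.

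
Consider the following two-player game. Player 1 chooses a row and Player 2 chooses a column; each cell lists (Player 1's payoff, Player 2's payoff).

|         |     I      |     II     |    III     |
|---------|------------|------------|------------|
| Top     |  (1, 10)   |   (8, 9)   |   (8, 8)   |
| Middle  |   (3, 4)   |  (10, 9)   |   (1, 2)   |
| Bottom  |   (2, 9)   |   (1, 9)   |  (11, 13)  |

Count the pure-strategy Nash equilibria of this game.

(Middle, II): Player 1 gets 10 (best alternative 8); Player 2 gets 9 (best alternative 4). Neither deviates — NE.
(Bottom, III): Player 1 gets 11 (best alternative 8); Player 2 gets 13 (best alternative 9). Neither deviates — NE.
(Top, I) is not a NE: Player 1 would switch to Middle (3 > 1).
No other cell survives both best-response checks, so there are 2 pure NE.

2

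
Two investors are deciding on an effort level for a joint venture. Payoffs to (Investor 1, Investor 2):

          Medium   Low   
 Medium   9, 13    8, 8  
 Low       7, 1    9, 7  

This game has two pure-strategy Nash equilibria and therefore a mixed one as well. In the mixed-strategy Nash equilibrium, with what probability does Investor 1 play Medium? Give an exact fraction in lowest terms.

6/11

Investor 1's mix p on Medium must make Investor 2 indifferent between Medium and Low.
Investor 2's payoff from Medium: 13p + 1(1−p). From Low: 8p + 7(1−p).
Set equal: 5p = 6(1−p) → p = 6/11.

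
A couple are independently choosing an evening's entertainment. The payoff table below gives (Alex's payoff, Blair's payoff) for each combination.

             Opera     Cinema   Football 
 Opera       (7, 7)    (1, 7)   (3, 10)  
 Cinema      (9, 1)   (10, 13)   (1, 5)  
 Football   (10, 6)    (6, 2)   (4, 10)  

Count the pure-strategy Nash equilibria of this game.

2

Both Cinema: Alex gets 10 (best alternative 6); Blair gets 13 (best alternative 5). Neither deviates — NE.
Both Football: Alex gets 4 (best alternative 3); Blair gets 10 (best alternative 6). Neither deviates — NE.
Both Opera is not a NE: Alex would switch to Football (10 > 7).
No other cell survives both best-response checks, so there are 2 pure NE.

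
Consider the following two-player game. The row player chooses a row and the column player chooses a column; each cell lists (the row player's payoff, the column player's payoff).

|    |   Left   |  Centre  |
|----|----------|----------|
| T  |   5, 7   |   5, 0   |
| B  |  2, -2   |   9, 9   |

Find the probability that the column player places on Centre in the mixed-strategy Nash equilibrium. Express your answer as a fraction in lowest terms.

3/7

The column player's mix q on Left must make the row player indifferent between T and B.
The row player's payoff from T: 5q + 5(1−q). From B: 2q + 9(1−q).
Set equal: 3q = 4(1−q) → q = 4/7.
Probability on Centre is 1 − 4/7 = 3/7.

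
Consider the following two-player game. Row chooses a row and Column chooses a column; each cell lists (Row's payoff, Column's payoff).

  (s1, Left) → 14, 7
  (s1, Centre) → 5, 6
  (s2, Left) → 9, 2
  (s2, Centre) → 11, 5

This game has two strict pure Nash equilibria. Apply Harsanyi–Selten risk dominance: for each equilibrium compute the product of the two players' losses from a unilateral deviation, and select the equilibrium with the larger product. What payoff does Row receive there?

11

At (s1, Left): Row loses 14 − 9 = 5 by deviating; Column loses 7 − 6 = 1. Product = 5·1 = 5.
At (s2, Centre): Row loses 11 − 5 = 6 by deviating; Column loses 5 − 2 = 3. Product = 6·3 = 18.
18 > 5, so (s2, Centre) is risk-dominant. Row's payoff there is 11.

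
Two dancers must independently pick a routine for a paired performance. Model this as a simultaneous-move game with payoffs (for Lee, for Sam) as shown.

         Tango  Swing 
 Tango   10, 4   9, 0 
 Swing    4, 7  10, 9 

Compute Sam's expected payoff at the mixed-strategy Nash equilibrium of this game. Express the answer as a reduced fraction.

Lee mixes with probability p on Tango, chosen so Sam is indifferent: 4p + 7(1−p) = 0p + 9(1−p) gives p = 1/3.
Sam's expected payoff is 4·1/3 + 7·2/3 = 6.

6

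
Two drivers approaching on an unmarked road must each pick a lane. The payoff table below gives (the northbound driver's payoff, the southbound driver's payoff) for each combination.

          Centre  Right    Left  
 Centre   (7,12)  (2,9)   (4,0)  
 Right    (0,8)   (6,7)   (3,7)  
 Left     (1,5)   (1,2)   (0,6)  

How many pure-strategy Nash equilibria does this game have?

Both Centre: the northbound driver gets 7 (best alternative 1); the southbound driver gets 12 (best alternative 9). Neither deviates — NE.
Both Right is not a NE: the southbound driver would switch to Centre (8 > 7).
No other cell survives both best-response checks, so there is 1 pure NE.

1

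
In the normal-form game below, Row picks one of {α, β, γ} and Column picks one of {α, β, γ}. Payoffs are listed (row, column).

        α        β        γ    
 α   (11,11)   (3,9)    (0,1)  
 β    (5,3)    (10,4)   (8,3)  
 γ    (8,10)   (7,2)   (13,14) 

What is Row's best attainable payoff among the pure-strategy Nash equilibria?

Both α is a pure NE (Row: 11 ≥ 8; Column: 11 ≥ 9). Row gets 11.
Both β is a pure NE (Row: 10 ≥ 7; Column: 4 ≥ 3). Row gets 10.
Both γ is a pure NE (Row: 13 ≥ 8; Column: 14 ≥ 10). Row gets 13.
Every other cell has a profitable deviation for at least one player. Highest of {11, 10, 13} is 13.

13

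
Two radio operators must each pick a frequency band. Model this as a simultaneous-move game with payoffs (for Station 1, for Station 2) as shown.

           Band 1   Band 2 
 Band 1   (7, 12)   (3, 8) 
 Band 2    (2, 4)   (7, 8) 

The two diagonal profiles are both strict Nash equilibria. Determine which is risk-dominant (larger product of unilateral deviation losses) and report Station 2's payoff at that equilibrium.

12

At both Band 1: Station 1 loses 7 − 2 = 5 by deviating; Station 2 loses 12 − 8 = 4. Product = 5·4 = 20.
At both Band 2: Station 1 loses 7 − 3 = 4 by deviating; Station 2 loses 8 − 4 = 4. Product = 4·4 = 16.
20 > 16, so both Band 1 is risk-dominant. Station 2's payoff there is 12.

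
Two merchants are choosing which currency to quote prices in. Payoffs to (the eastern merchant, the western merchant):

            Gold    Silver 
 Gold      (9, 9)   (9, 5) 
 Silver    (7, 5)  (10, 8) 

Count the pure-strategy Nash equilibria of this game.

2

Both Gold: the eastern merchant gets 9 (best alternative 7); the western merchant gets 9 (best alternative 5). Neither deviates — NE.
Both Silver: the eastern merchant gets 10 (best alternative 9); the western merchant gets 8 (best alternative 5). Neither deviates — NE.
(Gold, Silver) is not a NE: the eastern merchant would switch to Silver (10 > 9).
No other cell survives both best-response checks, so there are 2 pure NE.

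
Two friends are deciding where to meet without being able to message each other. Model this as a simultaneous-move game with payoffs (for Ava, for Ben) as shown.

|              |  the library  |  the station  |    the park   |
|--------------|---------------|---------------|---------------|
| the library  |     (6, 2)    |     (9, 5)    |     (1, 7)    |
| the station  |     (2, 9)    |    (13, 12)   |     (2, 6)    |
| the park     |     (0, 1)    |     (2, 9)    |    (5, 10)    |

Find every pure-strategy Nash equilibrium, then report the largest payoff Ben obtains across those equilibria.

12

Both the station is a pure NE (Ava: 13 ≥ 9; Ben: 12 ≥ 9). Ben gets 12.
Both the park is a pure NE (Ava: 5 ≥ 2; Ben: 10 ≥ 9). Ben gets 10.
Every other cell has a profitable deviation for at least one player. Highest of {12, 10} is 12.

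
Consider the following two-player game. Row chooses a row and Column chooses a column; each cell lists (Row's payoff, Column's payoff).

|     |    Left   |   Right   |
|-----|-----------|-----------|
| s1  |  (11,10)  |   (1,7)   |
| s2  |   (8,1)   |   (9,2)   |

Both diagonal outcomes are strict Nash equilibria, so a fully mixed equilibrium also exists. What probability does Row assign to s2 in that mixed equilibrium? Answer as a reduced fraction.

3/4

Row's mix p on s1 must make Column indifferent between Left and Right.
Column's payoff from Left: 10p + 1(1−p). From Right: 7p + 2(1−p).
Set equal: 3p = 1(1−p) → p = 1/4.
Probability on s2 is 1 − 1/4 = 3/4.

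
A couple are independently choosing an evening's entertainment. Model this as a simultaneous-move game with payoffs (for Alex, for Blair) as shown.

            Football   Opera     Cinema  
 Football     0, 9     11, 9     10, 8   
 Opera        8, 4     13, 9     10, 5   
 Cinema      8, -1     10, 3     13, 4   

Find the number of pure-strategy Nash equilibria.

Both Opera: Alex gets 13 (best alternative 11); Blair gets 9 (best alternative 5). Neither deviates — NE.
Both Cinema: Alex gets 13 (best alternative 10); Blair gets 4 (best alternative 3). Neither deviates — NE.
Both Football is not a NE: Alex would switch to Opera (8 > 0).
No other cell survives both best-response checks, so there are 2 pure NE.

2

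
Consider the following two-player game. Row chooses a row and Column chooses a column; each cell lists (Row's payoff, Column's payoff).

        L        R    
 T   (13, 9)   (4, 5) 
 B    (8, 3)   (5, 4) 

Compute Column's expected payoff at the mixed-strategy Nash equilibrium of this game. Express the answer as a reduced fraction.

21/5

Row mixes with probability p on T, chosen so Column is indifferent: 9p + 3(1−p) = 5p + 4(1−p) gives p = 1/5.
Column's expected payoff is 9·1/5 + 3·4/5 = 21/5.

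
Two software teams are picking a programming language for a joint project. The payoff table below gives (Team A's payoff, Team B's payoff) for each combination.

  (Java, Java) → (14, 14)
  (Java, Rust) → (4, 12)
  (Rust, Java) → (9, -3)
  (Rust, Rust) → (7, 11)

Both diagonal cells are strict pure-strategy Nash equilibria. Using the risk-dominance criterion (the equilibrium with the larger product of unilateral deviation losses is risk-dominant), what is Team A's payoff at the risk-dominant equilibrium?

7

At both Java: Team A loses 14 − 9 = 5 by deviating; Team B loses 14 − 12 = 2. Product = 5·2 = 10.
At both Rust: Team A loses 7 − 4 = 3 by deviating; Team B loses 11 − (-3) = 14. Product = 3·14 = 42.
42 > 10, so both Rust is risk-dominant. Team A's payoff there is 7.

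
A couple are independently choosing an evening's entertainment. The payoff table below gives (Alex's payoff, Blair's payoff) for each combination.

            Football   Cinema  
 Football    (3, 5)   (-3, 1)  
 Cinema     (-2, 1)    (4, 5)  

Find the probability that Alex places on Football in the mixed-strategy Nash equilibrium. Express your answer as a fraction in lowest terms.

Alex's mix p on Football must make Blair indifferent between Football and Cinema.
Blair's payoff from Football: 5p + 1(1−p). From Cinema: 1p + 5(1−p).
Set equal: 4p = 4(1−p) → p = 4/8 = 1/2.

1/2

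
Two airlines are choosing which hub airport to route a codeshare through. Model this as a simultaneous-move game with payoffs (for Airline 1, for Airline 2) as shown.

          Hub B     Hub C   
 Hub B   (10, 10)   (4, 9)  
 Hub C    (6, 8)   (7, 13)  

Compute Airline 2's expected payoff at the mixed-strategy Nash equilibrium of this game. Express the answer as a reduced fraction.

29/3

Airline 1 mixes with probability p on Hub B, chosen so Airline 2 is indifferent: 10p + 8(1−p) = 9p + 13(1−p) gives p = 5/6.
Airline 2's expected payoff is 10·5/6 + 8·1/6 = 29/3.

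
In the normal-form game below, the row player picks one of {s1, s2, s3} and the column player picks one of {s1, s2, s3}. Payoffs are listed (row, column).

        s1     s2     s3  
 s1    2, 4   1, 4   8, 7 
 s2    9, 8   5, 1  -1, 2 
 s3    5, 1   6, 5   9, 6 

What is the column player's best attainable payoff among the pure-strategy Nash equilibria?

8

(s2, s1) is a pure NE (the row player: 9 ≥ 5; the column player: 8 ≥ 2). The column player gets 8.
Both s3 is a pure NE (the row player: 9 ≥ 8; the column player: 6 ≥ 5). The column player gets 6.
Every other cell has a profitable deviation for at least one player. Highest of {8, 6} is 8.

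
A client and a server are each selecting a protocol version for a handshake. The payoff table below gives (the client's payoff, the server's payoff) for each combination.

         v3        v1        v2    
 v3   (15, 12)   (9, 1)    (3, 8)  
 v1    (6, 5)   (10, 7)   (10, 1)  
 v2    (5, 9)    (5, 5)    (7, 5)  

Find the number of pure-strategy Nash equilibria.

Both v3: the client gets 15 (best alternative 6); the server gets 12 (best alternative 8). Neither deviates — NE.
Both v1: the client gets 10 (best alternative 9); the server gets 7 (best alternative 5). Neither deviates — NE.
Both v2 is not a NE: the client would switch to v1 (10 > 7).
No other cell survives both best-response checks, so there are 2 pure NE.

2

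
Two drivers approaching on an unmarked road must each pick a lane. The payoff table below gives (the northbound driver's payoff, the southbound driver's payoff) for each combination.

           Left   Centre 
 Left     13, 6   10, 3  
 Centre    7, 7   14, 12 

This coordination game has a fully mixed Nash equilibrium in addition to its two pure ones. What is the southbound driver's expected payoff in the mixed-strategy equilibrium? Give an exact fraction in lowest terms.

The northbound driver mixes with probability p on Left, chosen so the southbound driver is indifferent: 6p + 7(1−p) = 3p + 12(1−p) gives p = 5/8.
The southbound driver's expected payoff is 6·5/8 + 7·3/8 = 51/8.

51/8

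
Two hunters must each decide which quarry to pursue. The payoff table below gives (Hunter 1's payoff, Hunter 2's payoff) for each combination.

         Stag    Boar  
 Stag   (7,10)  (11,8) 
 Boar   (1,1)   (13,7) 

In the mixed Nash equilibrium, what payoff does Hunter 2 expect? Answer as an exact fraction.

Hunter 1 mixes with probability p on Stag, chosen so Hunter 2 is indifferent: 10p + 1(1−p) = 8p + 7(1−p) gives p = 3/4.
Hunter 2's expected payoff is 10·3/4 + 1·1/4 = 31/4.

31/4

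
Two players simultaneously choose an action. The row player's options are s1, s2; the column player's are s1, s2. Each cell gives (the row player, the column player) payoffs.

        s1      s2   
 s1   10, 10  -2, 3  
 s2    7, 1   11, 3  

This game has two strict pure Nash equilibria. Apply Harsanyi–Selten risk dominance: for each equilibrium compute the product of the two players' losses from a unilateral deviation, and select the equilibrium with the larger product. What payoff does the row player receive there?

11

At both s1: the row player loses 10 − 7 = 3 by deviating; the column player loses 10 − 3 = 7. Product = 3·7 = 21.
At both s2: the row player loses 11 − (-2) = 13 by deviating; the column player loses 3 − 1 = 2. Product = 13·2 = 26.
26 > 21, so both s2 is risk-dominant. The row player's payoff there is 11.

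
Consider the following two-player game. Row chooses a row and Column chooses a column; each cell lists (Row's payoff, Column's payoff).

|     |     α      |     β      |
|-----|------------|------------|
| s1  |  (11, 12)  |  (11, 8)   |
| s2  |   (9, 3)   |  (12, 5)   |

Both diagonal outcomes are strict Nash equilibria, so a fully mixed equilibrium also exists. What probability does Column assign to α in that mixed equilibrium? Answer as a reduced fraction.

1/3

Column's mix q on α must make Row indifferent between s1 and s2.
Row's payoff from s1: 11q + 11(1−q). From s2: 9q + 12(1−q).
Set equal: 2q = 1(1−q) → q = 1/3.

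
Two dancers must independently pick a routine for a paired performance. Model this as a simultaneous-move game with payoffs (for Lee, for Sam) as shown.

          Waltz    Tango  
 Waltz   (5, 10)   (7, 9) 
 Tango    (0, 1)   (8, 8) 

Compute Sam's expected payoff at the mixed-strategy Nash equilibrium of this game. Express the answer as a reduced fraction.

Lee mixes with probability p on Waltz, chosen so Sam is indifferent: 10p + 1(1−p) = 9p + 8(1−p) gives p = 7/8.
Sam's expected payoff is 10·7/8 + 1·1/8 = 71/8.

71/8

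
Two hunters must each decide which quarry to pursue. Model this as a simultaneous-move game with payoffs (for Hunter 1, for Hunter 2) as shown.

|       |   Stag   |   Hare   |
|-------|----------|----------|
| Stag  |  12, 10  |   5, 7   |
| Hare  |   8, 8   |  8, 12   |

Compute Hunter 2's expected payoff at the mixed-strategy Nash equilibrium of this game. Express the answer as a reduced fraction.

64/7

Hunter 1 mixes with probability p on Stag, chosen so Hunter 2 is indifferent: 10p + 8(1−p) = 7p + 12(1−p) gives p = 4/7.
Hunter 2's expected payoff is 10·4/7 + 8·3/7 = 64/7.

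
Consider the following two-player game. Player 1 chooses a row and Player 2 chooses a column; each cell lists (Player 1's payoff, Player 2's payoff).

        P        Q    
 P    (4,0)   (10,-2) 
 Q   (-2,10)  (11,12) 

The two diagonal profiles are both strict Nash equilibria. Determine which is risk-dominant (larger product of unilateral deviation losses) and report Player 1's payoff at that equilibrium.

At both P: Player 1 loses 4 − (-2) = 6 by deviating; Player 2 loses 0 − (-2) = 2. Product = 6·2 = 12.
At both Q: Player 1 loses 11 − 10 = 1 by deviating; Player 2 loses 12 − 10 = 2. Product = 1·2 = 2.
12 > 2, so both P is risk-dominant. Player 1's payoff there is 4.

4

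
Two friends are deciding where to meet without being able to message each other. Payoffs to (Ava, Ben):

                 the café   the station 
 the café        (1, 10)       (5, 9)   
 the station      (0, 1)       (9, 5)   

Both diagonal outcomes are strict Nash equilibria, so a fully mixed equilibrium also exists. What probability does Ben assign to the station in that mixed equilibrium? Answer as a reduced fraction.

1/5

Ben's mix q on the café must make Ava indifferent between the café and the station.
Ava's payoff from the café: 1q + 5(1−q). From the station: 0q + 9(1−q).
Set equal: 1q = 4(1−q) → q = 4/5.
Probability on the station is 1 − 4/5 = 1/5.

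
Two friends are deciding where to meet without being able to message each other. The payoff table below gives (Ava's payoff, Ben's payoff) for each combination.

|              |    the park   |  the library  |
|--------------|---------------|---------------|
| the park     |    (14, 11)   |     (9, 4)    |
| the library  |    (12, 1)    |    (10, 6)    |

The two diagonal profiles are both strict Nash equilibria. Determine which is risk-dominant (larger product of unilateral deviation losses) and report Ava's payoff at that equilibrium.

14

At both the park: Ava loses 14 − 12 = 2 by deviating; Ben loses 11 − 4 = 7. Product = 2·7 = 14.
At both the library: Ava loses 10 − 9 = 1 by deviating; Ben loses 6 − 1 = 5. Product = 1·5 = 5.
14 > 5, so both the park is risk-dominant. Ava's payoff there is 14.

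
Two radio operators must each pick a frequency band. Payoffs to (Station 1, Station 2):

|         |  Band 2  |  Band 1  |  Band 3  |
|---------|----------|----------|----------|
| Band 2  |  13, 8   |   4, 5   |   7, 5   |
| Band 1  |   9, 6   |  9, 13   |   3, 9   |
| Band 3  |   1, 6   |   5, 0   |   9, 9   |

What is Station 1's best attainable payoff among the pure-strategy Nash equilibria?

13

Both Band 2 is a pure NE (Station 1: 13 ≥ 9; Station 2: 8 ≥ 5). Station 1 gets 13.
Both Band 1 is a pure NE (Station 1: 9 ≥ 5; Station 2: 13 ≥ 9). Station 1 gets 9.
Both Band 3 is a pure NE (Station 1: 9 ≥ 7; Station 2: 9 ≥ 6). Station 1 gets 9.
Every other cell has a profitable deviation for at least one player. Highest of {13, 9, 9} is 13.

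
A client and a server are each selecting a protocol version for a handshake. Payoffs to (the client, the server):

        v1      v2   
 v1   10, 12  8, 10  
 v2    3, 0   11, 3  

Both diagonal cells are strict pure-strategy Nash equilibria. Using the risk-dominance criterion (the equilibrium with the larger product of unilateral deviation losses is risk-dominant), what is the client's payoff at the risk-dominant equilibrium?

At both v1: the client loses 10 − 3 = 7 by deviating; the server loses 12 − 10 = 2. Product = 7·2 = 14.
At both v2: the client loses 11 − 8 = 3 by deviating; the server loses 3 − 0 = 3. Product = 3·3 = 9.
14 > 9, so both v1 is risk-dominant. The client's payoff there is 10.

10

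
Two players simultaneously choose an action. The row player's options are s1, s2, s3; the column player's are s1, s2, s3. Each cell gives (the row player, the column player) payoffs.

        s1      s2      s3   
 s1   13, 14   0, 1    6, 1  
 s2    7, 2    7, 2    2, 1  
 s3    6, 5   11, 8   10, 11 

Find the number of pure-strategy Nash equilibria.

2

Both s1: the row player gets 13 (best alternative 7); the column player gets 14 (best alternative 1). Neither deviates — NE.
Both s3: the row player gets 10 (best alternative 6); the column player gets 11 (best alternative 8). Neither deviates — NE.
Both s2 is not a NE: the row player would switch to s3 (11 > 7).
No other cell survives both best-response checks, so there are 2 pure NE.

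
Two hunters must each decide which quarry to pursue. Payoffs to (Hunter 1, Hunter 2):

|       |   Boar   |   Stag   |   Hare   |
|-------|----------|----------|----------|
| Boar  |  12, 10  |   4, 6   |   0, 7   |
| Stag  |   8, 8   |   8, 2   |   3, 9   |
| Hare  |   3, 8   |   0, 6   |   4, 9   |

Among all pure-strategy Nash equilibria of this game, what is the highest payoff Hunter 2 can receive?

Both Boar is a pure NE (Hunter 1: 12 ≥ 8; Hunter 2: 10 ≥ 7). Hunter 2 gets 10.
Both Hare is a pure NE (Hunter 1: 4 ≥ 3; Hunter 2: 9 ≥ 8). Hunter 2 gets 9.
Every other cell has a profitable deviation for at least one player. Highest of {10, 9} is 10.

10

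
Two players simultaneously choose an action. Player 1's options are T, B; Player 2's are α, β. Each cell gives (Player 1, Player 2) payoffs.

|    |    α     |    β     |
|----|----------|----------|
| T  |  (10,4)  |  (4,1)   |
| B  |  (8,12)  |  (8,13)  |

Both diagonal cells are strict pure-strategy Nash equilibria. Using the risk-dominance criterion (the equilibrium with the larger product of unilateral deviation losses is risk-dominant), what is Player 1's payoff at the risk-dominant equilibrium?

At (T, α): Player 1 loses 10 − 8 = 2 by deviating; Player 2 loses 4 − 1 = 3. Product = 2·3 = 6.
At (B, β): Player 1 loses 8 − 4 = 4 by deviating; Player 2 loses 13 − 12 = 1. Product = 4·1 = 4.
6 > 4, so (T, α) is risk-dominant. Player 1's payoff there is 10.

10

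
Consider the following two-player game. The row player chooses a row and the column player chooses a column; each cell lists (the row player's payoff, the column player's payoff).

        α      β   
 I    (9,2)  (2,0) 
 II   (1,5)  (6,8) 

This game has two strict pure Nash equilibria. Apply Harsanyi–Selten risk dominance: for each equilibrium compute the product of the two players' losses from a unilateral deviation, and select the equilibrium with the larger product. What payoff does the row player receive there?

9

At (I, α): the row player loses 9 − 1 = 8 by deviating; the column player loses 2 − 0 = 2. Product = 8·2 = 16.
At (II, β): the row player loses 6 − 2 = 4 by deviating; the column player loses 8 − 5 = 3. Product = 4·3 = 12.
16 > 12, so (I, α) is risk-dominant. The row player's payoff there is 9.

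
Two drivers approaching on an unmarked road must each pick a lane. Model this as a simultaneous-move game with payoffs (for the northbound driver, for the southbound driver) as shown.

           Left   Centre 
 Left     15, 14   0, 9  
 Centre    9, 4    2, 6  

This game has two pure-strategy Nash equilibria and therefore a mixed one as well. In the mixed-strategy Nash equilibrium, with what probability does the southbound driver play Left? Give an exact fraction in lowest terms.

1/4

The southbound driver's mix q on Left must make the northbound driver indifferent between Left and Centre.
The northbound driver's payoff from Left: 15q + 0(1−q). From Centre: 9q + 2(1−q).
Set equal: 6q = 2(1−q) → q = 2/8 = 1/4.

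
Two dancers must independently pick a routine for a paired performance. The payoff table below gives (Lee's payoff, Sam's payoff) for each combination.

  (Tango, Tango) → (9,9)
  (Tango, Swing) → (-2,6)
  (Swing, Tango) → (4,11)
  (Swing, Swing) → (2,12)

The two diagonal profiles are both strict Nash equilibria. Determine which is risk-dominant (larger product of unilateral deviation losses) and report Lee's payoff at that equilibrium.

9

At both Tango: Lee loses 9 − 4 = 5 by deviating; Sam loses 9 − 6 = 3. Product = 5·3 = 15.
At both Swing: Lee loses 2 − (-2) = 4 by deviating; Sam loses 12 − 11 = 1. Product = 4·1 = 4.
15 > 4, so both Tango is risk-dominant. Lee's payoff there is 9.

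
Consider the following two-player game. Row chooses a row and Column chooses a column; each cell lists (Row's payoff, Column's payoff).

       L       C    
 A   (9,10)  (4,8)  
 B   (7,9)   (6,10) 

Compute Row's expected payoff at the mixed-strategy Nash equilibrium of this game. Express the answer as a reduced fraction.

13/2

Column mixes with probability q on L, chosen so Row is indifferent: 9q + 4(1−q) = 7q + 6(1−q) gives q = 1/2.
Row's expected payoff (from either row, since indifferent) is 9·1/2 + 4·1/2 = 13/2.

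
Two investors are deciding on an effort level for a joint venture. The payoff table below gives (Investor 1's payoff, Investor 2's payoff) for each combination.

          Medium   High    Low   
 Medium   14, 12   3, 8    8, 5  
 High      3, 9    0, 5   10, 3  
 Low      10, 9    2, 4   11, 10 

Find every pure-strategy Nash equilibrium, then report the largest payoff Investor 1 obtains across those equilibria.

14

Both Medium is a pure NE (Investor 1: 14 ≥ 10; Investor 2: 12 ≥ 8). Investor 1 gets 14.
Both Low is a pure NE (Investor 1: 11 ≥ 10; Investor 2: 10 ≥ 9). Investor 1 gets 11.
Every other cell has a profitable deviation for at least one player. Highest of {14, 11} is 14.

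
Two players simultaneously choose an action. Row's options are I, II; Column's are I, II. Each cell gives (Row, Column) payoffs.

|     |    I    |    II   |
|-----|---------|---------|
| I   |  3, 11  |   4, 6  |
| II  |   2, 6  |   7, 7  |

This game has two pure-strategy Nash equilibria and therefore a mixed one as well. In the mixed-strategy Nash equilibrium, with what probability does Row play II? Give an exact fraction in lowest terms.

Row's mix p on I must make Column indifferent between I and II.
Column's payoff from I: 11p + 6(1−p). From II: 6p + 7(1−p).
Set equal: 5p = 1(1−p) → p = 1/6.
Probability on II is 1 − 1/6 = 5/6.

5/6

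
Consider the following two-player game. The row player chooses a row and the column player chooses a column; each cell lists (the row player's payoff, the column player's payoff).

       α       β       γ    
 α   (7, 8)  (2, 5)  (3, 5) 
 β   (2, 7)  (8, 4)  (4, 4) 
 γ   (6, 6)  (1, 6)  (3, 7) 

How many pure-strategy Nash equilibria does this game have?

1

Both α: the row player gets 7 (best alternative 6); the column player gets 8 (best alternative 5). Neither deviates — NE.
Both γ is not a NE: the row player would switch to β (4 > 3).
No other cell survives both best-response checks, so there is 1 pure NE.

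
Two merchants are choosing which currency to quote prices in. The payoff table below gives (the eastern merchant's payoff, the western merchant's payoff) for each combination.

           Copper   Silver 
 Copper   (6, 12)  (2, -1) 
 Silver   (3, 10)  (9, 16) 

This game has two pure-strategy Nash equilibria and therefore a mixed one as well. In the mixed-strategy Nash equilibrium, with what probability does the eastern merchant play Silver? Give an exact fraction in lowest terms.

13/19

The eastern merchant's mix p on Copper must make the western merchant indifferent between Copper and Silver.
The western merchant's payoff from Copper: 12p + 10(1−p). From Silver: (-1)p + 16(1−p).
Set equal: 13p = 6(1−p) → p = 6/19.
Probability on Silver is 1 − 6/19 = 13/19.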